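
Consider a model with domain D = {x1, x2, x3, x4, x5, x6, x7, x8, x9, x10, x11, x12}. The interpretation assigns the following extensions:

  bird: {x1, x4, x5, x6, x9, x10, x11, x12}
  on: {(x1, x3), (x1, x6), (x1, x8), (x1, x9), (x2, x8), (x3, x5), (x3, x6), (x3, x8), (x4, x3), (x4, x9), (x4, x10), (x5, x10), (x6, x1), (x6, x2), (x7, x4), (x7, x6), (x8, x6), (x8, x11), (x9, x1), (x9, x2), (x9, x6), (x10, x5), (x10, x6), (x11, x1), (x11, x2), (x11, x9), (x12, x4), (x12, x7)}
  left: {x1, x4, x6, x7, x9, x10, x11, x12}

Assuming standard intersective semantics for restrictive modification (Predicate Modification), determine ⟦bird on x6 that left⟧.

{x1, x9, x10}

⟦on x6⟧ = {x : ⟨x, x6⟩ ∈ ⟦on⟧} = {x1, x3, x7, x8, x9, x10}
⟦that left⟧ = ⟦left⟧ = {x1, x4, x6, x7, x9, x10, x11, x12}
⟦bird⟧ = {x1, x4, x5, x6, x9, x10, x11, x12}
… ∩ ⟦on x6⟧ = {x1, x4, x5, x6, x9, x10, x11, x12} ∩ {x1, x3, x7, x8, x9, x10} = {x1, x9, x10}
… ∩ ⟦that left⟧ = {x1, x9, x10} ∩ {x1, x4, x6, x7, x9, x10, x11, x12} = {x1, x9, x10}
So ⟦bird on x6 that left⟧ = {x1, x9, x10}.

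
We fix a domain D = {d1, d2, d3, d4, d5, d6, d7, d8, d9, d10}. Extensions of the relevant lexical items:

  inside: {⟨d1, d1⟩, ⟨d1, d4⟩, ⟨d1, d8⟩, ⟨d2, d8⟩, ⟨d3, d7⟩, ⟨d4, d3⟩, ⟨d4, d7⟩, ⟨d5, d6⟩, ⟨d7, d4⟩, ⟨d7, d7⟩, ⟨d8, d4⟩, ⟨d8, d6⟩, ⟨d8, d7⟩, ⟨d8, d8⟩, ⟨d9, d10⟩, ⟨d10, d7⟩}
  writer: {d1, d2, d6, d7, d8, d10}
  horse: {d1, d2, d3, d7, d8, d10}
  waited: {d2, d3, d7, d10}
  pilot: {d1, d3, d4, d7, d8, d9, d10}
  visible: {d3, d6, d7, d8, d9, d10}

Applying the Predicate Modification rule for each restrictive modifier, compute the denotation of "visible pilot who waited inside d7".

{d3, d7, d10}

⟦who waited⟧ = ⟦waited⟧ = {d2, d3, d7, d10}
⟦inside d7⟧ = {x : ⟨x, d7⟩ ∈ ⟦inside⟧} = {d3, d4, d7, d8, d10}
⟦pilot⟧ = {d1, d3, d4, d7, d8, d9, d10}
… ∩ ⟦who waited⟧ = {d1, d3, d4, d7, d8, d9, d10} ∩ {d2, d3, d7, d10} = {d3, d7, d10}
… ∩ ⟦inside d7⟧ = {d3, d7, d10} ∩ {d3, d4, d7, d8, d10} = {d3, d7, d10}
… ∩ ⟦visible⟧ = {d3, d7, d10} ∩ {d3, d6, d7, d8, d9, d10} = {d3, d7, d10}
So ⟦visible pilot who waited inside d7⟧ = {d3, d7, d10}.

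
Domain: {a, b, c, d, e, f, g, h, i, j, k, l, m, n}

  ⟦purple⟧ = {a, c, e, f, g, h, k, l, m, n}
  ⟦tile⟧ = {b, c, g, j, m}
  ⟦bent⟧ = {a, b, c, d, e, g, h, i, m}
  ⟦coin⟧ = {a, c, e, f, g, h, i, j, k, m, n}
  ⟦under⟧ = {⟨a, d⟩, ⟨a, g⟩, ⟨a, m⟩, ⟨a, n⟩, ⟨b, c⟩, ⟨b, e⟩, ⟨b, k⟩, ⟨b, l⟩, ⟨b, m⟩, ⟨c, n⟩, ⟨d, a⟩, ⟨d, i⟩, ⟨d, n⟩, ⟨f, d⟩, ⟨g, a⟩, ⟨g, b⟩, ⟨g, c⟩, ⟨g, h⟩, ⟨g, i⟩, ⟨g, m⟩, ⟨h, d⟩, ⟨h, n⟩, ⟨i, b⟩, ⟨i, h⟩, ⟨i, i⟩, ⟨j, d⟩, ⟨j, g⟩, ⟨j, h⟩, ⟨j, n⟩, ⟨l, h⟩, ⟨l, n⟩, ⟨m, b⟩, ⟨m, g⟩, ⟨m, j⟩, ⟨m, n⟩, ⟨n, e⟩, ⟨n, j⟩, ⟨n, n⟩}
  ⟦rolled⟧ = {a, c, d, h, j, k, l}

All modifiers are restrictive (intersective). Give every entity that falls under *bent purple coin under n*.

⟦under n⟧ = {x : ⟨x, n⟩ ∈ ⟦under⟧} = {a, c, d, h, j, l, m, n}
⟦coin⟧ = {a, c, e, f, g, h, i, j, k, m, n}
… ∩ ⟦under n⟧ = {a, c, e, f, g, h, i, j, k, m, n} ∩ {a, c, d, h, j, l, m, n} = {a, c, h, j, m, n}
… ∩ ⟦bent⟧ = {a, c, h, j, m, n} ∩ {a, b, c, d, e, g, h, i, m} = {a, c, h, m}
… ∩ ⟦purple⟧ = {a, c, h, m} ∩ {a, c, e, f, g, h, k, l, m, n} = {a, c, h, m}
So ⟦bent purple coin under n⟧ = {a, c, h, m}.

{a, c, h, m}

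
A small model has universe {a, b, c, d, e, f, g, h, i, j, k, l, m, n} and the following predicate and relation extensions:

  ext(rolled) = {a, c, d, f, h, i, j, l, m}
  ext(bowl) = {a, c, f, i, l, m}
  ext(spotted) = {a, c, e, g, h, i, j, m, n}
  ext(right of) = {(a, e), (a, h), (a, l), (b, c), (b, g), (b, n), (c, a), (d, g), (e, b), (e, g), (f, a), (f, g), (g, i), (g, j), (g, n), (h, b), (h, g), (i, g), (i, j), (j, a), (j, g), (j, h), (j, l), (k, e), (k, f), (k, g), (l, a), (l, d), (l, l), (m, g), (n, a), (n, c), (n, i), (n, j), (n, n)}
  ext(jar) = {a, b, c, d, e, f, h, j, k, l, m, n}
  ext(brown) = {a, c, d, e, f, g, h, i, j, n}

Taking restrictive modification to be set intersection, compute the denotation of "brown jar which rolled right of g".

⟦which rolled⟧ = ⟦rolled⟧ = {a, c, d, f, h, i, j, l, m}
⟦right of g⟧ = {x : ⟨x, g⟩ ∈ ⟦right of⟧} = {b, d, e, f, h, i, j, k, m}
⟦jar⟧ = {a, b, c, d, e, f, h, j, k, l, m, n}
… ∩ ⟦which rolled⟧ = {a, b, c, d, e, f, h, j, k, l, m, n} ∩ {a, c, d, f, h, i, j, l, m} = {a, c, d, f, h, j, l, m}
… ∩ ⟦right of g⟧ = {a, c, d, f, h, j, l, m} ∩ {b, d, e, f, h, i, j, k, m} = {d, f, h, j, m}
… ∩ ⟦brown⟧ = {d, f, h, j, m} ∩ {a, c, d, e, f, g, h, i, j, n} = {d, f, h, j}
So ⟦brown jar which rolled right of g⟧ = {d, f, h, j}.

{d, f, h, j}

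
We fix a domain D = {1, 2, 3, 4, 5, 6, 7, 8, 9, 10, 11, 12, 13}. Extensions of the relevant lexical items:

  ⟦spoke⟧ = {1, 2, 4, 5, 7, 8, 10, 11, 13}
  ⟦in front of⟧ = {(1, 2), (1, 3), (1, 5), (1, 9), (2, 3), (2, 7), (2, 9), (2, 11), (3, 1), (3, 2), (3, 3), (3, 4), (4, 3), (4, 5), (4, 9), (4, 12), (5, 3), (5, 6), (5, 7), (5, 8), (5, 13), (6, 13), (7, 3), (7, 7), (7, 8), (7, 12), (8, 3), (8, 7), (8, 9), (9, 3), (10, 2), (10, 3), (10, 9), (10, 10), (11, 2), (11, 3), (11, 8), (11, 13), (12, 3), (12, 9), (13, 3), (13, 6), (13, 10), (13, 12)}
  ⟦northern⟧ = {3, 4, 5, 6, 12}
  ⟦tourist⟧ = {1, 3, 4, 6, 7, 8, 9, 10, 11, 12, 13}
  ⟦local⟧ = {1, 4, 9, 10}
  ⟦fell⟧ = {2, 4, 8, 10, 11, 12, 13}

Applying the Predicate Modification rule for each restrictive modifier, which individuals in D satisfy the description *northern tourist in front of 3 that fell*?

⟦in front of 3⟧ = {x : ⟨x, 3⟩ ∈ ⟦in front of⟧} = {1, 2, 3, 4, 5, 7, 8, 9, 10, 11, 12, 13}
⟦that fell⟧ = ⟦fell⟧ = {2, 4, 8, 10, 11, 12, 13}
⟦tourist⟧ = {1, 3, 4, 6, 7, 8, 9, 10, 11, 12, 13}
… ∩ ⟦in front of 3⟧ = {1, 3, 4, 6, 7, 8, 9, 10, 11, 12, 13} ∩ {1, 2, 3, 4, 5, 7, 8, 9, 10, 11, 12, 13} = {1, 3, 4, 7, 8, 9, 10, 11, 12, 13}
… ∩ ⟦that fell⟧ = {1, 3, 4, 7, 8, 9, 10, 11, 12, 13} ∩ {2, 4, 8, 10, 11, 12, 13} = {4, 8, 10, 11, 12, 13}
… ∩ ⟦northern⟧ = {4, 8, 10, 11, 12, 13} ∩ {3, 4, 5, 6, 12} = {4, 12}
So ⟦northern tourist in front of 3 that fell⟧ = {4, 12}.

{4, 12}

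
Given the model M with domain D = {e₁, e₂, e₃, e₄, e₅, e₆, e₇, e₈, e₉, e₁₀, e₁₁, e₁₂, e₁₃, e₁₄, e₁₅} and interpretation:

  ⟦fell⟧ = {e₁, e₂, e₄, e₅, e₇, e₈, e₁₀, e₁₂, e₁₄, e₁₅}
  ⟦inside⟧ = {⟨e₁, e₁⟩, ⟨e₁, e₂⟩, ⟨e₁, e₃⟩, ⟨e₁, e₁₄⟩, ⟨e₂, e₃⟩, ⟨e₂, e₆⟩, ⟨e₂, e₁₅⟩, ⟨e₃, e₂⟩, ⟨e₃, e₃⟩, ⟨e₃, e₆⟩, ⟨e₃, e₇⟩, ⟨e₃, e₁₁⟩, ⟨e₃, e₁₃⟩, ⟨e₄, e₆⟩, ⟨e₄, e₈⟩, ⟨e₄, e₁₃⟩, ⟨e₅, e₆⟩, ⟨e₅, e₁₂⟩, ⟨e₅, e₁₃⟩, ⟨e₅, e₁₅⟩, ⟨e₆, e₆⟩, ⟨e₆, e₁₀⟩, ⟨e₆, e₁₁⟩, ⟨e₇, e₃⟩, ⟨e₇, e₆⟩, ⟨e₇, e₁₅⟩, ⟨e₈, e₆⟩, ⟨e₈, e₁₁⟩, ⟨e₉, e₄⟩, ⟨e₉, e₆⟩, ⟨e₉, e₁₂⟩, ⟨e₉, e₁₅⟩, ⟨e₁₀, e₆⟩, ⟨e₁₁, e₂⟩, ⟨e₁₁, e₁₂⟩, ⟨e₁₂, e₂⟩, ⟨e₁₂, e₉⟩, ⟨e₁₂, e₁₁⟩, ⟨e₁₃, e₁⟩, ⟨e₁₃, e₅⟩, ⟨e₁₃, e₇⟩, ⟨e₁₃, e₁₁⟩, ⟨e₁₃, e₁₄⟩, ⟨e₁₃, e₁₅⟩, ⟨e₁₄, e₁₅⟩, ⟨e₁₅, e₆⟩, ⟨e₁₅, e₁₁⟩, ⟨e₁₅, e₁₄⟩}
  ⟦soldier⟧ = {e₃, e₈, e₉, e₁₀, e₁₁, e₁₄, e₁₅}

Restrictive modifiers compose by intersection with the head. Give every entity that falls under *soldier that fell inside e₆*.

{e₈, e₁₀, e₁₅}

⟦that fell⟧ = ⟦fell⟧ = {e₁, e₂, e₄, e₅, e₇, e₈, e₁₀, e₁₂, e₁₄, e₁₅}
⟦inside e₆⟧ = {x : ⟨x, e₆⟩ ∈ ⟦inside⟧} = {e₂, e₃, e₄, e₅, e₆, e₇, e₈, e₉, e₁₀, e₁₅}
⟦soldier⟧ = {e₃, e₈, e₉, e₁₀, e₁₁, e₁₄, e₁₅}
… ∩ ⟦that fell⟧ = {e₃, e₈, e₉, e₁₀, e₁₁, e₁₄, e₁₅} ∩ {e₁, e₂, e₄, e₅, e₇, e₈, e₁₀, e₁₂, e₁₄, e₁₅} = {e₈, e₁₀, e₁₄, e₁₅}
… ∩ ⟦inside e₆⟧ = {e₈, e₁₀, e₁₄, e₁₅} ∩ {e₂, e₃, e₄, e₅, e₆, e₇, e₈, e₉, e₁₀, e₁₅} = {e₈, e₁₀, e₁₅}
So ⟦soldier that fell inside e₆⟧ = {e₈, e₁₀, e₁₅}.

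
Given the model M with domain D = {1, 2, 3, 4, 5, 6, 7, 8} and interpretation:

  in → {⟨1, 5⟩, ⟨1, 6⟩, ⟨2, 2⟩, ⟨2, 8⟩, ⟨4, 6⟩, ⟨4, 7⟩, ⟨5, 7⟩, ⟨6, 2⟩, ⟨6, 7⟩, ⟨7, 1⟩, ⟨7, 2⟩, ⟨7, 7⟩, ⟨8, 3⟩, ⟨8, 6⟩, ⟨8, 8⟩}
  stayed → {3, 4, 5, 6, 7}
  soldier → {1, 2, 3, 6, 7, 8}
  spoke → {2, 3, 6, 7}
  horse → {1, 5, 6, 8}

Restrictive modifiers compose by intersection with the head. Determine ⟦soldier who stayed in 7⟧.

{6, 7}

⟦who stayed⟧ = ⟦stayed⟧ = {3, 4, 5, 6, 7}
⟦in 7⟧ = {x : ⟨x, 7⟩ ∈ ⟦in⟧} = {4, 5, 6, 7}
⟦soldier⟧ = {1, 2, 3, 6, 7, 8}
… ∩ ⟦who stayed⟧ = {1, 2, 3, 6, 7, 8} ∩ {3, 4, 5, 6, 7} = {3, 6, 7}
… ∩ ⟦in 7⟧ = {3, 6, 7} ∩ {4, 5, 6, 7} = {6, 7}
So ⟦soldier who stayed in 7⟧ = {6, 7}.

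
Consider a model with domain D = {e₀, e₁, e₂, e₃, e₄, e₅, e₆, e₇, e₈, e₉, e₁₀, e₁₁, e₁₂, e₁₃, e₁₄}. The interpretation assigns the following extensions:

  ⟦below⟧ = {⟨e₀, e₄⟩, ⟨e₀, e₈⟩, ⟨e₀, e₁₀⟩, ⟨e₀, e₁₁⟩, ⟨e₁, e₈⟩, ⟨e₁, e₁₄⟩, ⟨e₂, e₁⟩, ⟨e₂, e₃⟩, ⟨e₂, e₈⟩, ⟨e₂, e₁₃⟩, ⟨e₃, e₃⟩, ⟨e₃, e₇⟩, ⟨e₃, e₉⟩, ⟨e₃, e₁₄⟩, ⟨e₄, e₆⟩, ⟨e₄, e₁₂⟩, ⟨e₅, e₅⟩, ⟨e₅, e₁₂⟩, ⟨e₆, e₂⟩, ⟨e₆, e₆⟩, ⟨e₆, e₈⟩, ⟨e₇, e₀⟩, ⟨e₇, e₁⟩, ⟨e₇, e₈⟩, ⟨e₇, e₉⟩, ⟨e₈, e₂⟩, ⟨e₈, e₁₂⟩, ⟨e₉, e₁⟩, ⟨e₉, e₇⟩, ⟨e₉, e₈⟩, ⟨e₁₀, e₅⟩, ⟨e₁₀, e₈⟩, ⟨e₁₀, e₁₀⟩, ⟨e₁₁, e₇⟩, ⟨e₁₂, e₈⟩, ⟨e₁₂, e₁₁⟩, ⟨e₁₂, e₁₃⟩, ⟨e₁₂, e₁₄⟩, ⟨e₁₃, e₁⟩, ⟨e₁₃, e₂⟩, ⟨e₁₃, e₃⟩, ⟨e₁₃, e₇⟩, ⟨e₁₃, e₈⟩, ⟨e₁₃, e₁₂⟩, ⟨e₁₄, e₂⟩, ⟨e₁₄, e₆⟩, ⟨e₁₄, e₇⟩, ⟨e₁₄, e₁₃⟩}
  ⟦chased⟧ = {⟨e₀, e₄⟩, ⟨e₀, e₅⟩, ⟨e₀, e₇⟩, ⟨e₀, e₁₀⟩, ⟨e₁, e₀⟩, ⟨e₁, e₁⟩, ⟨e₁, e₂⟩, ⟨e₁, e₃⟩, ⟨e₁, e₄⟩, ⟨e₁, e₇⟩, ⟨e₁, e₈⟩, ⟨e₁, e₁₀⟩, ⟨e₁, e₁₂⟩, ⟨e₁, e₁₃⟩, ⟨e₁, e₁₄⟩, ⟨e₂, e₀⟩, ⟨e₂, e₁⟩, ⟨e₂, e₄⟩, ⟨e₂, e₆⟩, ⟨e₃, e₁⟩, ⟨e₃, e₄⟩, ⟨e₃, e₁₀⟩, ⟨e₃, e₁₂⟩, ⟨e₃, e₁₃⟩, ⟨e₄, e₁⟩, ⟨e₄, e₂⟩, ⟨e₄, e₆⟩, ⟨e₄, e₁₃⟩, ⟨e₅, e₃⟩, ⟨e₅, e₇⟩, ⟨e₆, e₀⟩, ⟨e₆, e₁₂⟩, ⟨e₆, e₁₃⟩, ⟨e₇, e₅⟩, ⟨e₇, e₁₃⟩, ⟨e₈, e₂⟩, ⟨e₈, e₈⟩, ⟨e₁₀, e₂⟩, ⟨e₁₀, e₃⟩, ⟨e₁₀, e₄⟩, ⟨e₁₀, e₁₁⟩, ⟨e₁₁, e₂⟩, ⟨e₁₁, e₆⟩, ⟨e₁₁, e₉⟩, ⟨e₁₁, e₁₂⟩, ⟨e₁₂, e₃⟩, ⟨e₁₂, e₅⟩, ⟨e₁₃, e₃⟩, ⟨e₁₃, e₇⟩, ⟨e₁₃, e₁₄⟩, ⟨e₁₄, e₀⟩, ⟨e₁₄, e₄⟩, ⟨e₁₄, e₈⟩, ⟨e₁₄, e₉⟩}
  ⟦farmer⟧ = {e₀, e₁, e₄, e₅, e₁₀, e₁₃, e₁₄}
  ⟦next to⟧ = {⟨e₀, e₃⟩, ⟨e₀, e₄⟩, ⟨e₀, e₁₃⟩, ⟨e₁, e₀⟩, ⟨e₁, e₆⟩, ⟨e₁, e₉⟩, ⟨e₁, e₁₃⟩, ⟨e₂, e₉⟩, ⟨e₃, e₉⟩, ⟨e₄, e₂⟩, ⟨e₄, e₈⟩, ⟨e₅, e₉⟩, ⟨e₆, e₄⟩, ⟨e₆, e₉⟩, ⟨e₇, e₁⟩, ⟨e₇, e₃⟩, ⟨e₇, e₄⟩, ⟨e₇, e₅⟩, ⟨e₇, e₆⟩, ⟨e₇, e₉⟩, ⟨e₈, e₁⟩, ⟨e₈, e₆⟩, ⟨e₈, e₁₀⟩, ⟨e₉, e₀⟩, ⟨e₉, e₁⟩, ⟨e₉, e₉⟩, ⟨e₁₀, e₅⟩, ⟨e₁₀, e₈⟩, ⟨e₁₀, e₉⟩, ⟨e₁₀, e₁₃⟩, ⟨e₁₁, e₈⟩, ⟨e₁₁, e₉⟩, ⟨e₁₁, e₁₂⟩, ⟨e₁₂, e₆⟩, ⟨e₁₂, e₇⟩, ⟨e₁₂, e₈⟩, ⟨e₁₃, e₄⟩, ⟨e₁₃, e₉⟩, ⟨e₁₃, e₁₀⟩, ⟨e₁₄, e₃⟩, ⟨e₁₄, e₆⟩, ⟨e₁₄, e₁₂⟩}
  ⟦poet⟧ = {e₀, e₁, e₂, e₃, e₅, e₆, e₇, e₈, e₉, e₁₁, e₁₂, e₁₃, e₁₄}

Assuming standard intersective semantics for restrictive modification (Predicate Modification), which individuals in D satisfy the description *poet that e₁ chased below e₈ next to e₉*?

{e₁, e₂, e₇, e₁₃}

⟦that e₁ chased⟧ = {x : ⟨e₁, x⟩ ∈ ⟦chased⟧} = {e₀, e₁, e₂, e₃, e₄, e₇, e₈, e₁₀, e₁₂, e₁₃, e₁₄}
⟦below e₈⟧ = {x : ⟨x, e₈⟩ ∈ ⟦below⟧} = {e₀, e₁, e₂, e₆, e₇, e₉, e₁₀, e₁₂, e₁₃}
⟦next to e₉⟧ = {x : ⟨x, e₉⟩ ∈ ⟦next to⟧} = {e₁, e₂, e₃, e₅, e₆, e₇, e₉, e₁₀, e₁₁, e₁₃}
⟦poet⟧ = {e₀, e₁, e₂, e₃, e₅, e₆, e₇, e₈, e₉, e₁₁, e₁₂, e₁₃, e₁₄}
… ∩ ⟦that e₁ chased⟧ = {e₀, e₁, e₂, e₃, e₅, e₆, e₇, e₈, e₉, e₁₁, e₁₂, e₁₃, e₁₄} ∩ {e₀, e₁, e₂, e₃, e₄, e₇, e₈, e₁₀, e₁₂, e₁₃, e₁₄} = {e₀, e₁, e₂, e₃, e₇, e₈, e₁₂, e₁₃, e₁₄}
… ∩ ⟦below e₈⟧ = {e₀, e₁, e₂, e₃, e₇, e₈, e₁₂, e₁₃, e₁₄} ∩ {e₀, e₁, e₂, e₆, e₇, e₉, e₁₀, e₁₂, e₁₃} = {e₀, e₁, e₂, e₇, e₁₂, e₁₃}
… ∩ ⟦next to e₉⟧ = {e₀, e₁, e₂, e₇, e₁₂, e₁₃} ∩ {e₁, e₂, e₃, e₅, e₆, e₇, e₉, e₁₀, e₁₁, e₁₃} = {e₁, e₂, e₇, e₁₃}
So ⟦poet that e₁ chased below e₈ next to e₉⟧ = {e₁, e₂, e₇, e₁₃}.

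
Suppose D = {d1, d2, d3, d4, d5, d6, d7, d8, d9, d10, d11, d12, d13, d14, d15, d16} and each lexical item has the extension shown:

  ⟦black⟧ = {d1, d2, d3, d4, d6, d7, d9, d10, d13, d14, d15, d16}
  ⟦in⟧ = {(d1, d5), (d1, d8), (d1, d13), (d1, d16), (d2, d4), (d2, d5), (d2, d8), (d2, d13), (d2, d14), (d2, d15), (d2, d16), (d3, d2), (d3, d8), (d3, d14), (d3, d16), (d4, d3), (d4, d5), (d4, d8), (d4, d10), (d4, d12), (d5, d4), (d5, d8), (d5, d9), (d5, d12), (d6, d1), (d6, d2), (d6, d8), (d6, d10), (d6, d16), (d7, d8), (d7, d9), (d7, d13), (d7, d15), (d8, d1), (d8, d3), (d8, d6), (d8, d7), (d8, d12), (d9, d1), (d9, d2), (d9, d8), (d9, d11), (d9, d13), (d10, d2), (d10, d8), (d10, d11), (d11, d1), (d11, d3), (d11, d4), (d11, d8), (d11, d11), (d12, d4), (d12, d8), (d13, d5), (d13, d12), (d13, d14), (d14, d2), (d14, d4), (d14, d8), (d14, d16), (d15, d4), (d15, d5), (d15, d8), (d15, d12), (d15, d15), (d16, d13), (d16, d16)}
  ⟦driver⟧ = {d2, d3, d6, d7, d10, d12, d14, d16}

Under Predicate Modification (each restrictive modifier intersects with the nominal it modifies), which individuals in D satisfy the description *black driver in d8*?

⟦in d8⟧ = {x : ⟨x, d8⟩ ∈ ⟦in⟧} = {d1, d2, d3, d4, d5, d6, d7, d9, d10, d11, d12, d14, d15}
⟦driver⟧ = {d2, d3, d6, d7, d10, d12, d14, d16}
… ∩ ⟦in d8⟧ = {d2, d3, d6, d7, d10, d12, d14, d16} ∩ {d1, d2, d3, d4, d5, d6, d7, d9, d10, d11, d12, d14, d15} = {d2, d3, d6, d7, d10, d12, d14}
… ∩ ⟦black⟧ = {d2, d3, d6, d7, d10, d12, d14} ∩ {d1, d2, d3, d4, d6, d7, d9, d10, d13, d14, d15, d16} = {d2, d3, d6, d7, d10, d14}
So ⟦black driver in d8⟧ = {d2, d3, d6, d7, d10, d14}.

{d2, d3, d6, d7, d10, d14}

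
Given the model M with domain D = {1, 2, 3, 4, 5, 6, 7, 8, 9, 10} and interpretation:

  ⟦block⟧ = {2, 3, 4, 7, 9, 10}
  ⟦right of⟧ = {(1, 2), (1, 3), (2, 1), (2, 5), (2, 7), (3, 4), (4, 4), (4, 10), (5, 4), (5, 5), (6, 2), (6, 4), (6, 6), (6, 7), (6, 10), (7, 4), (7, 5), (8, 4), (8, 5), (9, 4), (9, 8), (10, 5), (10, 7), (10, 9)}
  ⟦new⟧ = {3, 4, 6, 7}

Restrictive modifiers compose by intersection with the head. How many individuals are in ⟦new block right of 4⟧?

⟦right of 4⟧ = {x : ⟨x, 4⟩ ∈ ⟦right of⟧} = {3, 4, 5, 6, 7, 8, 9}
⟦block⟧ = {2, 3, 4, 7, 9, 10}
… ∩ ⟦right of 4⟧ = {2, 3, 4, 7, 9, 10} ∩ {3, 4, 5, 6, 7, 8, 9} = {3, 4, 7, 9}
… ∩ ⟦new⟧ = {3, 4, 7, 9} ∩ {3, 4, 6, 7} = {3, 4, 7}
⟦new block right of 4⟧ = {3, 4, 7}, so the cardinality is 3.

3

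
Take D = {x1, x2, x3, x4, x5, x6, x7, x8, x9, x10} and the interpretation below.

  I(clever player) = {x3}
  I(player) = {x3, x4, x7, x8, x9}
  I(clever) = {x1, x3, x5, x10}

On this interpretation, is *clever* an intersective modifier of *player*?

⟦clever⟧ ∩ ⟦player⟧ = {x1, x3, x5, x10} ∩ {x3, x4, x7, x8, x9} = {x3}
Observed ⟦clever player⟧ = {x3}.
These coincide, so the modifier is intersective here.

yes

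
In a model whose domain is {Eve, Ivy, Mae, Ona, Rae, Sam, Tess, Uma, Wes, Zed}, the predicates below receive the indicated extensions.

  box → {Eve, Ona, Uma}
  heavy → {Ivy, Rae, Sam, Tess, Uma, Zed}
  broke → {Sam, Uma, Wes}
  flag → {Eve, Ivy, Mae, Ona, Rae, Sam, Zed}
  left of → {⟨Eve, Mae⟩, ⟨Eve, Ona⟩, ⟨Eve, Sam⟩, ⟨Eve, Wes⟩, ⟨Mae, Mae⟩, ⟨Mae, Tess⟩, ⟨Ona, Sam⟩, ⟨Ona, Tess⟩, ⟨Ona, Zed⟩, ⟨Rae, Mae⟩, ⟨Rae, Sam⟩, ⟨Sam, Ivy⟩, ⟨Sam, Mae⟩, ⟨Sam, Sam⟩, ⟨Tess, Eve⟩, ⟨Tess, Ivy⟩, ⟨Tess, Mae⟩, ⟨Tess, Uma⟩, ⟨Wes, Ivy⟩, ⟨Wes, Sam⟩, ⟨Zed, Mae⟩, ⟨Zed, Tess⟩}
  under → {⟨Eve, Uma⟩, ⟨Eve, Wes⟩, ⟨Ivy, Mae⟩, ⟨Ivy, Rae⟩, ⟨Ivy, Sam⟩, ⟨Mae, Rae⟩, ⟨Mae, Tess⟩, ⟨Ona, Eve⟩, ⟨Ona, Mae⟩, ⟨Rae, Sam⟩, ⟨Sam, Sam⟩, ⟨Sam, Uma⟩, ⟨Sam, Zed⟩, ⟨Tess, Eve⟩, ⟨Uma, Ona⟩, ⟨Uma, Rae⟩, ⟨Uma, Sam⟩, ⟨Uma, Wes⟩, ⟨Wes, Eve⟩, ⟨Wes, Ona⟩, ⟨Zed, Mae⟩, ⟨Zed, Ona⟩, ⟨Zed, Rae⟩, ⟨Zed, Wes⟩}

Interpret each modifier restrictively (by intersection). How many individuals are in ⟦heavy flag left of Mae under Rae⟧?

1

⟦left of Mae⟧ = {x : ⟨x, Mae⟩ ∈ ⟦left of⟧} = {Eve, Mae, Rae, Sam, Tess, Zed}
⟦under Rae⟧ = {x : ⟨x, Rae⟩ ∈ ⟦under⟧} = {Ivy, Mae, Uma, Zed}
⟦flag⟧ = {Eve, Ivy, Mae, Ona, Rae, Sam, Zed}
… ∩ ⟦left of Mae⟧ = {Eve, Ivy, Mae, Ona, Rae, Sam, Zed} ∩ {Eve, Mae, Rae, Sam, Tess, Zed} = {Eve, Mae, Rae, Sam, Zed}
… ∩ ⟦under Rae⟧ = {Eve, Mae, Rae, Sam, Zed} ∩ {Ivy, Mae, Uma, Zed} = {Mae, Zed}
… ∩ ⟦heavy⟧ = {Mae, Zed} ∩ {Ivy, Rae, Sam, Tess, Uma, Zed} = {Zed}
⟦heavy flag left of Mae under Rae⟧ = {Zed}, so the cardinality is 1.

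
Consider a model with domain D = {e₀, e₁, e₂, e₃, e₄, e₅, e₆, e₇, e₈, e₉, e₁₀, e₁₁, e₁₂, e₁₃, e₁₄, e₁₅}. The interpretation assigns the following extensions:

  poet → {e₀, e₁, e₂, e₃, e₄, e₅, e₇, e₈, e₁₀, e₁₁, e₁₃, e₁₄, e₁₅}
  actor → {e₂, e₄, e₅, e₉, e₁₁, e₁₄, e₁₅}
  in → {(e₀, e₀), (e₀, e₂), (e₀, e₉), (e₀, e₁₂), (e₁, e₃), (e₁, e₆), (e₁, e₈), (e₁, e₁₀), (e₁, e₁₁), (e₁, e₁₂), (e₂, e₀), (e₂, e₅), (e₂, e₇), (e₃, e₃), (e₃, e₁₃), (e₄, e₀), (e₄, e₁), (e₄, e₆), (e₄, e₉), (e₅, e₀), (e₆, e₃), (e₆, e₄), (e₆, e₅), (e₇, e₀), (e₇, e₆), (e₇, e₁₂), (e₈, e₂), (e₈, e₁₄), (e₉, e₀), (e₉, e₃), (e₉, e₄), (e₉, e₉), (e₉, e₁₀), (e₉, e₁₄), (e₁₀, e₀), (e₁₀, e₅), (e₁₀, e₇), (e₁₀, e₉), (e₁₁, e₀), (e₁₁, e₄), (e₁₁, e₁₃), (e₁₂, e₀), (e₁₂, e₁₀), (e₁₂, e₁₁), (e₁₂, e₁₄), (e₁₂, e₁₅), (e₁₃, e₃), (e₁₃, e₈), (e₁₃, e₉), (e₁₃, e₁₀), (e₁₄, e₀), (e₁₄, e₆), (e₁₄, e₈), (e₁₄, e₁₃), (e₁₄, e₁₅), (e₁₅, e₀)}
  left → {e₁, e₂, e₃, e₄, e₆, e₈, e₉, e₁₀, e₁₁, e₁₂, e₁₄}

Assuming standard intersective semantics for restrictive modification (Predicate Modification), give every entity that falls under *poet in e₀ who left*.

⟦in e₀⟧ = {x : ⟨x, e₀⟩ ∈ ⟦in⟧} = {e₀, e₂, e₄, e₅, e₇, e₉, e₁₀, e₁₁, e₁₂, e₁₄, e₁₅}
⟦who left⟧ = ⟦left⟧ = {e₁, e₂, e₃, e₄, e₆, e₈, e₉, e₁₀, e₁₁, e₁₂, e₁₄}
⟦poet⟧ = {e₀, e₁, e₂, e₃, e₄, e₅, e₇, e₈, e₁₀, e₁₁, e₁₃, e₁₄, e₁₅}
… ∩ ⟦in e₀⟧ = {e₀, e₁, e₂, e₃, e₄, e₅, e₇, e₈, e₁₀, e₁₁, e₁₃, e₁₄, e₁₅} ∩ {e₀, e₂, e₄, e₅, e₇, e₉, e₁₀, e₁₁, e₁₂, e₁₄, e₁₅} = {e₀, e₂, e₄, e₅, e₇, e₁₀, e₁₁, e₁₄, e₁₅}
… ∩ ⟦who left⟧ = {e₀, e₂, e₄, e₅, e₇, e₁₀, e₁₁, e₁₄, e₁₅} ∩ {e₁, e₂, e₃, e₄, e₆, e₈, e₉, e₁₀, e₁₁, e₁₂, e₁₄} = {e₂, e₄, e₁₀, e₁₁, e₁₄}
So ⟦poet in e₀ who left⟧ = {e₂, e₄, e₁₀, e₁₁, e₁₄}.

{e₂, e₄, e₁₀, e₁₁, e₁₄}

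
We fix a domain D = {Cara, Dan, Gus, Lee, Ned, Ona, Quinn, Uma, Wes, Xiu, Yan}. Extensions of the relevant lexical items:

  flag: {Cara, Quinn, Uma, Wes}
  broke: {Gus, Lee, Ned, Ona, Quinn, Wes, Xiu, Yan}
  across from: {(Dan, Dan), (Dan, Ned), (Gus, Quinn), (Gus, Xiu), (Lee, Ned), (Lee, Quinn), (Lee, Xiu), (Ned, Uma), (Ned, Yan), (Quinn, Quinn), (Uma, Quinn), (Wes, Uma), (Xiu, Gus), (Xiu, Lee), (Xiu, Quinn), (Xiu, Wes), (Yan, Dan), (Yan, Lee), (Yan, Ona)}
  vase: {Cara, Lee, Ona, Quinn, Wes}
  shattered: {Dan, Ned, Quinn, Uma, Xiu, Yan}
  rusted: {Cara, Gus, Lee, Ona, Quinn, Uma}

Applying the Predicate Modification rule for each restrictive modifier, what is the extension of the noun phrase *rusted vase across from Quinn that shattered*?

{Quinn}

⟦across from Quinn⟧ = {x : ⟨x, Quinn⟩ ∈ ⟦across from⟧} = {Gus, Lee, Quinn, Uma, Xiu}
⟦that shattered⟧ = ⟦shattered⟧ = {Dan, Ned, Quinn, Uma, Xiu, Yan}
⟦vase⟧ = {Cara, Lee, Ona, Quinn, Wes}
… ∩ ⟦across from Quinn⟧ = {Cara, Lee, Ona, Quinn, Wes} ∩ {Gus, Lee, Quinn, Uma, Xiu} = {Lee, Quinn}
… ∩ ⟦that shattered⟧ = {Lee, Quinn} ∩ {Dan, Ned, Quinn, Uma, Xiu, Yan} = {Quinn}
… ∩ ⟦rusted⟧ = {Quinn} ∩ {Cara, Gus, Lee, Ona, Quinn, Uma} = {Quinn}
So ⟦rusted vase across from Quinn that shattered⟧ = {Quinn}.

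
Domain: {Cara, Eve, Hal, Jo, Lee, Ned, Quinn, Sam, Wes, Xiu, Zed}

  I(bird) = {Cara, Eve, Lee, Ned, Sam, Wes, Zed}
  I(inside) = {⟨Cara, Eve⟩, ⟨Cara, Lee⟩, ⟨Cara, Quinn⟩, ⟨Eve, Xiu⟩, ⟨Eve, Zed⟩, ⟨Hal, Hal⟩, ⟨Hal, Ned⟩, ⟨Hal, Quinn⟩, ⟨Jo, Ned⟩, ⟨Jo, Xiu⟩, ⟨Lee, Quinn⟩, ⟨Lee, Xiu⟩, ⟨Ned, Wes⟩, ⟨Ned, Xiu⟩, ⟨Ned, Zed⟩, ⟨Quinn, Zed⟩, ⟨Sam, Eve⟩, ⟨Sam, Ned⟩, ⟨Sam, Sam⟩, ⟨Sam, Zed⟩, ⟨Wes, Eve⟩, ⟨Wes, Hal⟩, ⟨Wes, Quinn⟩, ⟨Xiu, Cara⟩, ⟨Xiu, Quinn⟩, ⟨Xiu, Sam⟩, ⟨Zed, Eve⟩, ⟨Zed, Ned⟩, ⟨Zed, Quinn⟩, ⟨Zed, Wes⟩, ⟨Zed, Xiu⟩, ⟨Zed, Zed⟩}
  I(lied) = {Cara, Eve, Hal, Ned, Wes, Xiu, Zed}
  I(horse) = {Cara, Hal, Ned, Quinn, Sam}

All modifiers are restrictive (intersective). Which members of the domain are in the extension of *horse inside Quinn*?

{Cara, Hal}

⟦inside Quinn⟧ = {x : ⟨x, Quinn⟩ ∈ ⟦inside⟧} = {Cara, Hal, Lee, Wes, Xiu, Zed}
⟦horse⟧ = {Cara, Hal, Ned, Quinn, Sam}
… ∩ ⟦inside Quinn⟧ = {Cara, Hal, Ned, Quinn, Sam} ∩ {Cara, Hal, Lee, Wes, Xiu, Zed} = {Cara, Hal}
So ⟦horse inside Quinn⟧ = {Cara, Hal}.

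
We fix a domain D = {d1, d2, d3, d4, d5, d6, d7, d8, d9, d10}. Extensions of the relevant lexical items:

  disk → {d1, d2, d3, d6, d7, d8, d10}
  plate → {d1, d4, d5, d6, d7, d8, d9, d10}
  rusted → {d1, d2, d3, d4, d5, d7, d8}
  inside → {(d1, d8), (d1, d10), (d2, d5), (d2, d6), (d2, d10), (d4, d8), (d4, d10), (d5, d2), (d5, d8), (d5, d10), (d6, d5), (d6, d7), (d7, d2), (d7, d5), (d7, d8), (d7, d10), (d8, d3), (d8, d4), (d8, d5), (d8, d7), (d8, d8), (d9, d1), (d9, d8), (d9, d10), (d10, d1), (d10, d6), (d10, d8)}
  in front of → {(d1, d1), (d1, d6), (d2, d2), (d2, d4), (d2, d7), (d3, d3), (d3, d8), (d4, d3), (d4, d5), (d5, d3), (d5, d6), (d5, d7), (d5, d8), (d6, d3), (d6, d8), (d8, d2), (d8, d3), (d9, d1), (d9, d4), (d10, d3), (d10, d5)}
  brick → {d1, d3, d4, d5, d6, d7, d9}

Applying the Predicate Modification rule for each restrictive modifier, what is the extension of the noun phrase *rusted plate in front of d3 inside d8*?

{d4, d5, d8}

⟦in front of d3⟧ = {x : ⟨x, d3⟩ ∈ ⟦in front of⟧} = {d3, d4, d5, d6, d8, d10}
⟦inside d8⟧ = {x : ⟨x, d8⟩ ∈ ⟦inside⟧} = {d1, d4, d5, d7, d8, d9, d10}
⟦plate⟧ = {d1, d4, d5, d6, d7, d8, d9, d10}
… ∩ ⟦in front of d3⟧ = {d1, d4, d5, d6, d7, d8, d9, d10} ∩ {d3, d4, d5, d6, d8, d10} = {d4, d5, d6, d8, d10}
… ∩ ⟦inside d8⟧ = {d4, d5, d6, d8, d10} ∩ {d1, d4, d5, d7, d8, d9, d10} = {d4, d5, d8, d10}
… ∩ ⟦rusted⟧ = {d4, d5, d8, d10} ∩ {d1, d2, d3, d4, d5, d7, d8} = {d4, d5, d8}
So ⟦rusted plate in front of d3 inside d8⟧ = {d4, d5, d8}.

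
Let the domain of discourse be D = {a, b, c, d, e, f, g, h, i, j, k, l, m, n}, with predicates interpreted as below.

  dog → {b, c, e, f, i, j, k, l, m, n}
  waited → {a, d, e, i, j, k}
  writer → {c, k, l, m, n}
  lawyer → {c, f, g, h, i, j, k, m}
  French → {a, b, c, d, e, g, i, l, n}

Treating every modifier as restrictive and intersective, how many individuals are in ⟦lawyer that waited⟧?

3

⟦that waited⟧ = ⟦waited⟧ = {a, d, e, i, j, k}
⟦lawyer⟧ = {c, f, g, h, i, j, k, m}
… ∩ ⟦that waited⟧ = {c, f, g, h, i, j, k, m} ∩ {a, d, e, i, j, k} = {i, j, k}
⟦lawyer that waited⟧ = {i, j, k}, so the cardinality is 3.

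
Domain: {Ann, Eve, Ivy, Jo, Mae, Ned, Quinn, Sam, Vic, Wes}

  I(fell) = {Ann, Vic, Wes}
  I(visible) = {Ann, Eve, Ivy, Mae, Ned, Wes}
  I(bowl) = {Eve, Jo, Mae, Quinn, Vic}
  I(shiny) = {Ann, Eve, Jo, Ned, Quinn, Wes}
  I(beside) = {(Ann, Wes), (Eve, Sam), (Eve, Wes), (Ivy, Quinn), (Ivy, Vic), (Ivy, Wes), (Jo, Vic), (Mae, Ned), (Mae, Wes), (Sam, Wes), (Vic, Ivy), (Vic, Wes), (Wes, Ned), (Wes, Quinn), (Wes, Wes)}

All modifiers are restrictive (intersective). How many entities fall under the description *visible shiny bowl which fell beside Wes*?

0

⟦which fell⟧ = ⟦fell⟧ = {Ann, Vic, Wes}
⟦beside Wes⟧ = {x : ⟨x, Wes⟩ ∈ ⟦beside⟧} = {Ann, Eve, Ivy, Mae, Sam, Vic, Wes}
⟦bowl⟧ = {Eve, Jo, Mae, Quinn, Vic}
… ∩ ⟦which fell⟧ = {Eve, Jo, Mae, Quinn, Vic} ∩ {Ann, Vic, Wes} = {Vic}
… ∩ ⟦beside Wes⟧ = {Vic} ∩ {Ann, Eve, Ivy, Mae, Sam, Vic, Wes} = {Vic}
… ∩ ⟦visible⟧ = {Vic} ∩ {Ann, Eve, Ivy, Mae, Ned, Wes} = ∅
… ∩ ⟦shiny⟧ = ∅ ∩ {Ann, Eve, Jo, Ned, Quinn, Wes} = ∅
⟦visible shiny bowl which fell beside Wes⟧ = ∅, so the cardinality is 0.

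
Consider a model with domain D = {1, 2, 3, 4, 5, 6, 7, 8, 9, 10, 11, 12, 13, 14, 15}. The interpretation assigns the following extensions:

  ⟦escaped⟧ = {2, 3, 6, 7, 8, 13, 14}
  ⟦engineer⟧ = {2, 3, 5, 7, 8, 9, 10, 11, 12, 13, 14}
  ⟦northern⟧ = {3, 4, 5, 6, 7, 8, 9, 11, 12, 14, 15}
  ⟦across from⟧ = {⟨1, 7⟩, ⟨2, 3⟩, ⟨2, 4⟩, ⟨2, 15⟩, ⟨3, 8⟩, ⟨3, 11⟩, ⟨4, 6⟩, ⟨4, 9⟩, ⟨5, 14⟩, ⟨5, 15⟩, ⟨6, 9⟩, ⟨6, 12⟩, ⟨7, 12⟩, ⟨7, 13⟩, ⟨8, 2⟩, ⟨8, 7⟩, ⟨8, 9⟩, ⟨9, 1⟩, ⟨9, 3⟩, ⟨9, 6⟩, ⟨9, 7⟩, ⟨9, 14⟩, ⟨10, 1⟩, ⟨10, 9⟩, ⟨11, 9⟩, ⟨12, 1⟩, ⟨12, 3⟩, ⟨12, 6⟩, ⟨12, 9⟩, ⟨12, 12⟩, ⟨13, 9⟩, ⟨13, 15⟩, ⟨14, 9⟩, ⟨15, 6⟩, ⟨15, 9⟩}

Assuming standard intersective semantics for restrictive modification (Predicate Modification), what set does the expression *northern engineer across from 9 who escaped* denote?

⟦across from 9⟧ = {x : ⟨x, 9⟩ ∈ ⟦across from⟧} = {4, 6, 8, 10, 11, 12, 13, 14, 15}
⟦who escaped⟧ = ⟦escaped⟧ = {2, 3, 6, 7, 8, 13, 14}
⟦engineer⟧ = {2, 3, 5, 7, 8, 9, 10, 11, 12, 13, 14}
… ∩ ⟦across from 9⟧ = {2, 3, 5, 7, 8, 9, 10, 11, 12, 13, 14} ∩ {4, 6, 8, 10, 11, 12, 13, 14, 15} = {8, 10, 11, 12, 13, 14}
… ∩ ⟦who escaped⟧ = {8, 10, 11, 12, 13, 14} ∩ {2, 3, 6, 7, 8, 13, 14} = {8, 13, 14}
… ∩ ⟦northern⟧ = {8, 13, 14} ∩ {3, 4, 5, 6, 7, 8, 9, 11, 12, 14, 15} = {8, 14}
So ⟦northern engineer across from 9 who escaped⟧ = {8, 14}.

{8, 14}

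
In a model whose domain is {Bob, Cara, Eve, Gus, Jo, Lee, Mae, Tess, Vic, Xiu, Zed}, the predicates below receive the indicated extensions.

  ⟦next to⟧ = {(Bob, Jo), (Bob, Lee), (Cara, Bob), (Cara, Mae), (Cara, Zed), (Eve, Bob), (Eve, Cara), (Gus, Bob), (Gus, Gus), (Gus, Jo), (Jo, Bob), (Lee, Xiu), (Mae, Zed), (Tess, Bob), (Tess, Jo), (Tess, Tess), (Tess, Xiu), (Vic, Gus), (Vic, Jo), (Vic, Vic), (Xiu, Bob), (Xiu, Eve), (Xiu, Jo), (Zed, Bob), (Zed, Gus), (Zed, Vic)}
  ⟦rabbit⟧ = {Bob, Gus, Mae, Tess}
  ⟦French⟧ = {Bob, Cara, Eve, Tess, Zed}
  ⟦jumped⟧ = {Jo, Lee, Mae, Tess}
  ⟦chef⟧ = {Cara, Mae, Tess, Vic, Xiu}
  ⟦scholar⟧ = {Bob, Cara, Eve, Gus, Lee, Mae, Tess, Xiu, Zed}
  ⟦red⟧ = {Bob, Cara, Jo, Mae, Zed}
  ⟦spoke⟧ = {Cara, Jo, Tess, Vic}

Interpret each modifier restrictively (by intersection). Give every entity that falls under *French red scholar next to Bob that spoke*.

{Cara}

⟦next to Bob⟧ = {x : ⟨x, Bob⟩ ∈ ⟦next to⟧} = {Cara, Eve, Gus, Jo, Tess, Xiu, Zed}
⟦that spoke⟧ = ⟦spoke⟧ = {Cara, Jo, Tess, Vic}
⟦scholar⟧ = {Bob, Cara, Eve, Gus, Lee, Mae, Tess, Xiu, Zed}
… ∩ ⟦next to Bob⟧ = {Bob, Cara, Eve, Gus, Lee, Mae, Tess, Xiu, Zed} ∩ {Cara, Eve, Gus, Jo, Tess, Xiu, Zed} = {Cara, Eve, Gus, Tess, Xiu, Zed}
… ∩ ⟦that spoke⟧ = {Cara, Eve, Gus, Tess, Xiu, Zed} ∩ {Cara, Jo, Tess, Vic} = {Cara, Tess}
… ∩ ⟦French⟧ = {Cara, Tess} ∩ {Bob, Cara, Eve, Tess, Zed} = {Cara, Tess}
… ∩ ⟦red⟧ = {Cara, Tess} ∩ {Bob, Cara, Jo, Mae, Zed} = {Cara}
So ⟦French red scholar next to Bob that spoke⟧ = {Cara}.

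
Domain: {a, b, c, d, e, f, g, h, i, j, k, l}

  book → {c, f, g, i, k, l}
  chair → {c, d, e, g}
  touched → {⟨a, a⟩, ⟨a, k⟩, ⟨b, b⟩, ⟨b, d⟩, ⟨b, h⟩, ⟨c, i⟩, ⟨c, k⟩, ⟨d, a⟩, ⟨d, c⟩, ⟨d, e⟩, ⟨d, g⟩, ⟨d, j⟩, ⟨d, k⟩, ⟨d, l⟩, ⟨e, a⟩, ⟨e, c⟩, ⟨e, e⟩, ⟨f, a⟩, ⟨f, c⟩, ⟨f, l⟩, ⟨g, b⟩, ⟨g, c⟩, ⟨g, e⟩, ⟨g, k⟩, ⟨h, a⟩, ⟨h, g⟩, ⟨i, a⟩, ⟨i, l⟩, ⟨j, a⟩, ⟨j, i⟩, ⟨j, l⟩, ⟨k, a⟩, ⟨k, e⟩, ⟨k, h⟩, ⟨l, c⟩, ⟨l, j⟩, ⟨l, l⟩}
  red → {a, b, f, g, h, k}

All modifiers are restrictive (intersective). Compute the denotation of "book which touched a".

{f, i, k}

⟦which touched a⟧ = {x : ⟨x, a⟩ ∈ ⟦touched⟧} = {a, d, e, f, h, i, j, k}
⟦book⟧ = {c, f, g, i, k, l}
… ∩ ⟦which touched a⟧ = {c, f, g, i, k, l} ∩ {a, d, e, f, h, i, j, k} = {f, i, k}
So ⟦book which touched a⟧ = {f, i, k}.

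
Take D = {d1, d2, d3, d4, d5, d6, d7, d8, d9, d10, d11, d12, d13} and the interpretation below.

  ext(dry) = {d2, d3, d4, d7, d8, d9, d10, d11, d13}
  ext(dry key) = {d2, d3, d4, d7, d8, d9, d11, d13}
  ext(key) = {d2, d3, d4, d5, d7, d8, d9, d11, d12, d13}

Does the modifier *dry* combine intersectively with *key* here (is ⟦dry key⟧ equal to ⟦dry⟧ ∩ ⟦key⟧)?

⟦dry⟧ ∩ ⟦key⟧ = {d2, d3, d4, d7, d8, d9, d10, d11, d13} ∩ {d2, d3, d4, d5, d7, d8, d9, d11, d12, d13} = {d2, d3, d4, d7, d8, d9, d11, d13}
Observed ⟦dry key⟧ = {d2, d3, d4, d7, d8, d9, d11, d13}.
These coincide, so the modifier is intersective here.

yes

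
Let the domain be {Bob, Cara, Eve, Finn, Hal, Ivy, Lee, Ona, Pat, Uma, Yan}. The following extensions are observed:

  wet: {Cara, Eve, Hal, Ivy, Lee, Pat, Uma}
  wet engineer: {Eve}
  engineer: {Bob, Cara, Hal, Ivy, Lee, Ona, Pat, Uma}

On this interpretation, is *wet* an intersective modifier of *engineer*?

⟦wet⟧ ∩ ⟦engineer⟧ = {Cara, Eve, Hal, Ivy, Lee, Pat, Uma} ∩ {Bob, Cara, Hal, Ivy, Lee, Ona, Pat, Uma} = {Cara, Hal, Ivy, Lee, Pat, Uma}
Observed ⟦wet engineer⟧ = {Eve}.
These differ, so the modifier is not intersective in this model.

no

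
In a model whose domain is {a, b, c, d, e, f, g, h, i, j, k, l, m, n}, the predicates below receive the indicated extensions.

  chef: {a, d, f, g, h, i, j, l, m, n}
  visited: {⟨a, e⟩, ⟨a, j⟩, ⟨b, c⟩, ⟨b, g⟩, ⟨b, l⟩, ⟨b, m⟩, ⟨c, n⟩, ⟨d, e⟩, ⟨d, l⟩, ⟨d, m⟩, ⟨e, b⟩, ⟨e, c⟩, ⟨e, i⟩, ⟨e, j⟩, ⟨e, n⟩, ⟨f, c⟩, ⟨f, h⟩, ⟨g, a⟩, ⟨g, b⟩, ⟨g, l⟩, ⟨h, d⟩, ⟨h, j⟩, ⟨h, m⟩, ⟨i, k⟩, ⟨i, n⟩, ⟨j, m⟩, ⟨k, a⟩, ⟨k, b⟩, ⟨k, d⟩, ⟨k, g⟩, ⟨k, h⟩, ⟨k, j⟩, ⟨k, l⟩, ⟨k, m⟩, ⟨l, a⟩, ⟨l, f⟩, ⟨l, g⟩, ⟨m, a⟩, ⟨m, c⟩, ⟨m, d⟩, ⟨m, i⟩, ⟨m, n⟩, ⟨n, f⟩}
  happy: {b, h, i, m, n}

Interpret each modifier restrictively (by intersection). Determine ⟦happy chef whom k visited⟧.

⟦whom k visited⟧ = {x : ⟨k, x⟩ ∈ ⟦visited⟧} = {a, b, d, g, h, j, l, m}
⟦chef⟧ = {a, d, f, g, h, i, j, l, m, n}
… ∩ ⟦whom k visited⟧ = {a, d, f, g, h, i, j, l, m, n} ∩ {a, b, d, g, h, j, l, m} = {a, d, g, h, j, l, m}
… ∩ ⟦happy⟧ = {a, d, g, h, j, l, m} ∩ {b, h, i, m, n} = {h, m}
So ⟦happy chef whom k visited⟧ = {h, m}.

{h, m}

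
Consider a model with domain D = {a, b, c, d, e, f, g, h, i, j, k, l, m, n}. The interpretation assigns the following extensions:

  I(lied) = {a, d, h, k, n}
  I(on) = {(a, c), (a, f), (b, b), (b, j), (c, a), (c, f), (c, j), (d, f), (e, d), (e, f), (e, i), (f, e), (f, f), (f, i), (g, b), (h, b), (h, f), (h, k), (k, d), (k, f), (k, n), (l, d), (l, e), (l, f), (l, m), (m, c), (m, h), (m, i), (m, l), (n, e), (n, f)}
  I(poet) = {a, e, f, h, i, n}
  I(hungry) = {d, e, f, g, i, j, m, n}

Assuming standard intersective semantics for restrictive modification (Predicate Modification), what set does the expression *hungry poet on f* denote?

{e, f, n}

⟦on f⟧ = {x : ⟨x, f⟩ ∈ ⟦on⟧} = {a, c, d, e, f, h, k, l, n}
⟦poet⟧ = {a, e, f, h, i, n}
… ∩ ⟦on f⟧ = {a, e, f, h, i, n} ∩ {a, c, d, e, f, h, k, l, n} = {a, e, f, h, n}
… ∩ ⟦hungry⟧ = {a, e, f, h, n} ∩ {d, e, f, g, i, j, m, n} = {e, f, n}
So ⟦hungry poet on f⟧ = {e, f, n}.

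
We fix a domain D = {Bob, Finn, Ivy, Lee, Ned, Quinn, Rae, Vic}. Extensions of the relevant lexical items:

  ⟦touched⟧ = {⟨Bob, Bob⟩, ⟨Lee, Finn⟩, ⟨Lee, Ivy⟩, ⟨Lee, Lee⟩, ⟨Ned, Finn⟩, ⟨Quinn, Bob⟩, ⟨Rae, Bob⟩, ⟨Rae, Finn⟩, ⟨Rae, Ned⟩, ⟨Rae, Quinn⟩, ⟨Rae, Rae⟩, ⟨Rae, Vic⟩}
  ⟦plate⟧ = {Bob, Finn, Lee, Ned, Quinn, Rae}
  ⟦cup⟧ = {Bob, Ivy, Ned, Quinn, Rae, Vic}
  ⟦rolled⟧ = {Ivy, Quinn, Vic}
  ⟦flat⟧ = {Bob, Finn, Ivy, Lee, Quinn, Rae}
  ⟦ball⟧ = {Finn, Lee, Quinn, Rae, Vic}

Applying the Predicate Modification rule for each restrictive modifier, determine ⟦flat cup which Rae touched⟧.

{Bob, Quinn, Rae}

⟦which Rae touched⟧ = {x : ⟨Rae, x⟩ ∈ ⟦touched⟧} = {Bob, Finn, Ned, Quinn, Rae, Vic}
⟦cup⟧ = {Bob, Ivy, Ned, Quinn, Rae, Vic}
… ∩ ⟦which Rae touched⟧ = {Bob, Ivy, Ned, Quinn, Rae, Vic} ∩ {Bob, Finn, Ned, Quinn, Rae, Vic} = {Bob, Ned, Quinn, Rae, Vic}
… ∩ ⟦flat⟧ = {Bob, Ned, Quinn, Rae, Vic} ∩ {Bob, Finn, Ivy, Lee, Quinn, Rae} = {Bob, Quinn, Rae}
So ⟦flat cup which Rae touched⟧ = {Bob, Quinn, Rae}.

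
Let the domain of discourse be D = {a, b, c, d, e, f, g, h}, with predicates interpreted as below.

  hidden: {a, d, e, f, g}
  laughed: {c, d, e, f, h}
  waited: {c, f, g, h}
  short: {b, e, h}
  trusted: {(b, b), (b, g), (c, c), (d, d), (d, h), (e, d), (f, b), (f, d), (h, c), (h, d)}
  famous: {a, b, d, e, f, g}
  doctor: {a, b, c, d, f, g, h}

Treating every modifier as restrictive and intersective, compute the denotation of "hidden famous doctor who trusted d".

{d, f}

⟦who trusted d⟧ = {x : ⟨x, d⟩ ∈ ⟦trusted⟧} = {d, e, f, h}
⟦doctor⟧ = {a, b, c, d, f, g, h}
… ∩ ⟦who trusted d⟧ = {a, b, c, d, f, g, h} ∩ {d, e, f, h} = {d, f, h}
… ∩ ⟦hidden⟧ = {d, f, h} ∩ {a, d, e, f, g} = {d, f}
… ∩ ⟦famous⟧ = {d, f} ∩ {a, b, d, e, f, g} = {d, f}
So ⟦hidden famous doctor who trusted d⟧ = {d, f}.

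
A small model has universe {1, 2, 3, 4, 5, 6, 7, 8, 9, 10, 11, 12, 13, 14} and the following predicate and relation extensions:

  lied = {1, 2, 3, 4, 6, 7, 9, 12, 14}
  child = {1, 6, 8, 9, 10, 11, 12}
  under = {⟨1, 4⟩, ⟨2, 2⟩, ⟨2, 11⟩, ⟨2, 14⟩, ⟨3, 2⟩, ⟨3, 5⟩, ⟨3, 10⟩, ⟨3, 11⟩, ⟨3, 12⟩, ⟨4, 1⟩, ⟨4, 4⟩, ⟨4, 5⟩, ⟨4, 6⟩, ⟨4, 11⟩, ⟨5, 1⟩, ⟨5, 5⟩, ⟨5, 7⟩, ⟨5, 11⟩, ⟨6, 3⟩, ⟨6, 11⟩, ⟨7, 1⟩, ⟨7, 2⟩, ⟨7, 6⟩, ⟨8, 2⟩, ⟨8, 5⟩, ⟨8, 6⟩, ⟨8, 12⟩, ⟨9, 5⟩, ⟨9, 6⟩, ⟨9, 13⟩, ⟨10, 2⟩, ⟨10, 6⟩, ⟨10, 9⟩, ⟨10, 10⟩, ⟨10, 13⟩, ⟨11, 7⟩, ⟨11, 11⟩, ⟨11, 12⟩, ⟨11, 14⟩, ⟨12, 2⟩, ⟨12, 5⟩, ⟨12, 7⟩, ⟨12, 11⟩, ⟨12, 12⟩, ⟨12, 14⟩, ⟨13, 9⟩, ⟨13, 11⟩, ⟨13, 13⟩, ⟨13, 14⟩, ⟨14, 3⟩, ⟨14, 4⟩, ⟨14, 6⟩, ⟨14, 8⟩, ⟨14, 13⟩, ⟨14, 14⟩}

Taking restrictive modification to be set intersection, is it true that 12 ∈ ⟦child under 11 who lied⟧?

yes

⟦under 11⟧ = {x : ⟨x, 11⟩ ∈ ⟦under⟧} = {2, 3, 4, 5, 6, 11, 12, 13}
⟦who lied⟧ = ⟦lied⟧ = {1, 2, 3, 4, 6, 7, 9, 12, 14}
⟦child⟧ = {1, 6, 8, 9, 10, 11, 12}
… ∩ ⟦under 11⟧ = {1, 6, 8, 9, 10, 11, 12} ∩ {2, 3, 4, 5, 6, 11, 12, 13} = {6, 11, 12}
… ∩ ⟦who lied⟧ = {6, 11, 12} ∩ {1, 2, 3, 4, 6, 7, 9, 12, 14} = {6, 12}
⟦child under 11 who lied⟧ = {6, 12}; 12 ∈ this set.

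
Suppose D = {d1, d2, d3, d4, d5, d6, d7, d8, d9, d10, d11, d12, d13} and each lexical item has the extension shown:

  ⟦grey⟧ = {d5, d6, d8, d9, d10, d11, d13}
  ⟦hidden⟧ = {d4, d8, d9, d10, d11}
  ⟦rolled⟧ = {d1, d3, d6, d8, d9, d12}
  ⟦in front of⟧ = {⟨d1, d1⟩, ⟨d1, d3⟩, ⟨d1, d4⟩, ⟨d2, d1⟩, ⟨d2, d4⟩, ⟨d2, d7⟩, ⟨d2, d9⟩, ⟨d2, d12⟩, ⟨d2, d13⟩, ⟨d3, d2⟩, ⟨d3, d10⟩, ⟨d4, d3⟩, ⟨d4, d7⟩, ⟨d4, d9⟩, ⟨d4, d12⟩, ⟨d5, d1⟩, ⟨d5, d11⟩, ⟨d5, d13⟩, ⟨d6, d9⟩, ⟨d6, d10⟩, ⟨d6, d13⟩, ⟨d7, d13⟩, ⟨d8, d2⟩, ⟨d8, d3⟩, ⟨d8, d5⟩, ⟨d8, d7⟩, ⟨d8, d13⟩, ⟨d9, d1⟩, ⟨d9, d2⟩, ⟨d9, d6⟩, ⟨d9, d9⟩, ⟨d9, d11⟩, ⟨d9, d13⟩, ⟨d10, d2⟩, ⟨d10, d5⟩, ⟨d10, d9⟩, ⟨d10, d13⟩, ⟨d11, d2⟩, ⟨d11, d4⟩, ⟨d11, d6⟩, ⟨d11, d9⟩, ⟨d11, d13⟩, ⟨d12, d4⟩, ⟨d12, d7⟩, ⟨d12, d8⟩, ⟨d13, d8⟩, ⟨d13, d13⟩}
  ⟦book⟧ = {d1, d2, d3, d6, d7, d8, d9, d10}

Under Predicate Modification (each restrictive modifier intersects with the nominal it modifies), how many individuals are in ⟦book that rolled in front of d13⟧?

⟦that rolled⟧ = ⟦rolled⟧ = {d1, d3, d6, d8, d9, d12}
⟦in front of d13⟧ = {x : ⟨x, d13⟩ ∈ ⟦in front of⟧} = {d2, d5, d6, d7, d8, d9, d10, d11, d13}
⟦book⟧ = {d1, d2, d3, d6, d7, d8, d9, d10}
… ∩ ⟦that rolled⟧ = {d1, d2, d3, d6, d7, d8, d9, d10} ∩ {d1, d3, d6, d8, d9, d12} = {d1, d3, d6, d8, d9}
… ∩ ⟦in front of d13⟧ = {d1, d3, d6, d8, d9} ∩ {d2, d5, d6, d7, d8, d9, d10, d11, d13} = {d6, d8, d9}
⟦book that rolled in front of d13⟧ = {d6, d8, d9}, so the cardinality is 3.

3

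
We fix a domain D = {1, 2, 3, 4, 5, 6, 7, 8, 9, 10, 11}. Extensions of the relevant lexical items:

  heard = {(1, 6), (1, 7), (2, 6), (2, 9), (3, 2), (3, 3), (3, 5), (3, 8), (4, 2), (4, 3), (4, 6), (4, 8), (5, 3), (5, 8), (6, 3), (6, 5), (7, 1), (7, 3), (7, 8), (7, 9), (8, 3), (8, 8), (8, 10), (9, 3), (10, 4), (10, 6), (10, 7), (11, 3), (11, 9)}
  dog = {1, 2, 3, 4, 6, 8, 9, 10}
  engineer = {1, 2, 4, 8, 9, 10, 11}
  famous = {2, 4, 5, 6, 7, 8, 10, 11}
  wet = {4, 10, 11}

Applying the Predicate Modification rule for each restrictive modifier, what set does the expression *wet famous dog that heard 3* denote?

⟦that heard 3⟧ = {x : ⟨x, 3⟩ ∈ ⟦heard⟧} = {3, 4, 5, 6, 7, 8, 9, 11}
⟦dog⟧ = {1, 2, 3, 4, 6, 8, 9, 10}
… ∩ ⟦that heard 3⟧ = {1, 2, 3, 4, 6, 8, 9, 10} ∩ {3, 4, 5, 6, 7, 8, 9, 11} = {3, 4, 6, 8, 9}
… ∩ ⟦wet⟧ = {3, 4, 6, 8, 9} ∩ {4, 10, 11} = {4}
… ∩ ⟦famous⟧ = {4} ∩ {2, 4, 5, 6, 7, 8, 10, 11} = {4}
So ⟦wet famous dog that heard 3⟧ = {4}.

{4}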